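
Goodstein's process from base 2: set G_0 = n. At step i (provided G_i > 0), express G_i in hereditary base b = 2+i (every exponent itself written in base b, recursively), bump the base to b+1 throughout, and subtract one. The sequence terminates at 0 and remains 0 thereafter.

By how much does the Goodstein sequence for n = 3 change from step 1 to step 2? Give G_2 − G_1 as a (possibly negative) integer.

0

3 —HB2→ 2 + 1 —bump→ 3 + 1 = 4 —(−1)→ 3
3 —HB3→ 3 —bump→ 4 = 4 —(−1)→ 3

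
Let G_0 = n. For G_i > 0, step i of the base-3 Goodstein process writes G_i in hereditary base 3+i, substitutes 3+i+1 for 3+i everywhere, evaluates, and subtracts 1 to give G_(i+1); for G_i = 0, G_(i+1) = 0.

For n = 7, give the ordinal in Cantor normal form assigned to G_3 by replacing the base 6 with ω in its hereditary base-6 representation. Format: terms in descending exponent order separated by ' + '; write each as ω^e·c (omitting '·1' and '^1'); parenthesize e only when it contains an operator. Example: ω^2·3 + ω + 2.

[0] 7 ≡ 2·3 + 1 (base 3). Lift 4: 9. −1: 8.
[1] 8 ≡ 2·4 (base 4). Lift 5: 10. −1: 9.
[2] 9 ≡ 5 + 4 (base 5). Lift 6: 10. −1: 9.
[3] 9 ≡ 6 + 3 (base 6). Lift 7: 10. −1: 9.

ω + 3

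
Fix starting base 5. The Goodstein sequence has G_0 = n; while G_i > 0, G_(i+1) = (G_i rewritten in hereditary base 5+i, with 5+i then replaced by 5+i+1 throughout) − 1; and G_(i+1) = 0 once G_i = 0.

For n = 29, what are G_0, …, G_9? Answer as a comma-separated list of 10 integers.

29, 39, 51, 65, 81, 99, 107, 115, 123, 131

G_0 = 29. HB_5(29) = 5^2 + 4. Bump = 40. G_1 = 39.
G_1 = 39. HB_6(39) = 6^2 + 3. Bump = 52. G_2 = 51.
G_2 = 51. HB_7(51) = 7^2 + 2. Bump = 66. G_3 = 65.
G_3 = 65. HB_8(65) = 8^2 + 1. Bump = 82. G_4 = 81.
G_4 = 81. HB_9(81) = 9^2. Bump = 100. G_5 = 99.
G_5 = 99. HB_10(99) = 9·10 + 9. Bump = 108. G_6 = 107.
G_6 = 107. HB_11(107) = 9·11 + 8. Bump = 116. G_7 = 115.
G_7 = 115. HB_12(115) = 9·12 + 7. Bump = 124. G_8 = 123.
G_8 = 123. HB_13(123) = 9·13 + 6. Bump = 132. G_9 = 131.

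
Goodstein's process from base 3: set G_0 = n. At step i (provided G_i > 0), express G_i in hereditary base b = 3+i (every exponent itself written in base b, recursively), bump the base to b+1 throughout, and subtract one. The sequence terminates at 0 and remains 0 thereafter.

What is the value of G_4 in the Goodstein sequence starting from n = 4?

(0) 4|_3 = 3 + 1 ↦ 4 + 1|_4 = 5 ⇒ 4
(1) 4|_4 = 4 ↦ 5|_5 = 5 ⇒ 4
(2) 4|_5 = 4 ↦ 4|_6 = 4 ⇒ 3
(3) 3|_6 = 3 ↦ 3|_7 = 3 ⇒ 2

2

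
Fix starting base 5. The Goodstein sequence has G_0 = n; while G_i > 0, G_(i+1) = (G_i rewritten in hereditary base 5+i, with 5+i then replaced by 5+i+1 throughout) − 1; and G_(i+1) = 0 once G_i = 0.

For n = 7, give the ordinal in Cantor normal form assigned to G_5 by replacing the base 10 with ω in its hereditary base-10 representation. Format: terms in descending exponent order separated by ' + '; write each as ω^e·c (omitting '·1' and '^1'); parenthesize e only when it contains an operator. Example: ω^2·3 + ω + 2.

5

G_0=7  [base 5] 5 + 2  →[5↦6]→  6 + 2 = 8  −1 ⇒ G_1=7
G_1=7  [base 6] 6 + 1  →[6↦7]→  7 + 1 = 8  −1 ⇒ G_2=7
G_2=7  [base 7] 7  →[7↦8]→  8 = 8  −1 ⇒ G_3=7
G_3=7  [base 8] 7  →[8↦9]→  7 = 7  −1 ⇒ G_4=6
G_4=6  [base 9] 6  →[9↦10]→  6 = 6  −1 ⇒ G_5=5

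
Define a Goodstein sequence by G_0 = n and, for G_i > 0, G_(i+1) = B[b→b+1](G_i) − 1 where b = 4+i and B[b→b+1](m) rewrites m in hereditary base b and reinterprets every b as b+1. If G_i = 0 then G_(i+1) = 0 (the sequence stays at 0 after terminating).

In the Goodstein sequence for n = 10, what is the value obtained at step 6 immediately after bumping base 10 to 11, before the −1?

G_0 = 10. HB_4(10) = 2·4 + 2. Bump = 12. G_1 = 11.
G_1 = 11. HB_5(11) = 2·5 + 1. Bump = 13. G_2 = 12.
G_2 = 12. HB_6(12) = 2·6. Bump = 14. G_3 = 13.
G_3 = 13. HB_7(13) = 7 + 6. Bump = 14. G_4 = 13.
G_4 = 13. HB_8(13) = 8 + 5. Bump = 14. G_5 = 13.
G_5 = 13. HB_9(13) = 9 + 4. Bump = 14. G_6 = 13.
G_6 = 13. HB_10(13) = 10 + 3. Bump = 14. G_7 = 13.

14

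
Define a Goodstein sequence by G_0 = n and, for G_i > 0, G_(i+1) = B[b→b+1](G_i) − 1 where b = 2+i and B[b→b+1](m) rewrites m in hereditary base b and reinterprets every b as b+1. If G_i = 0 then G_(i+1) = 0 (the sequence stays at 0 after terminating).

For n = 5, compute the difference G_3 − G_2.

212

step 0: 5 = 2^2 + 1; sub 3 for 2: 3^3 + 1; = 28; G_1 = 28−1 = 27
step 1: 27 = 3^3; sub 4 for 3: 4^4; = 256; G_2 = 256−1 = 255
step 2: 255 = 3·4^3 + 3·4^2 + 3·4 + 3; sub 5 for 4: 3·5^3 + 3·5^2 + 3·5 + 3; = 468; G_3 = 468−1 = 467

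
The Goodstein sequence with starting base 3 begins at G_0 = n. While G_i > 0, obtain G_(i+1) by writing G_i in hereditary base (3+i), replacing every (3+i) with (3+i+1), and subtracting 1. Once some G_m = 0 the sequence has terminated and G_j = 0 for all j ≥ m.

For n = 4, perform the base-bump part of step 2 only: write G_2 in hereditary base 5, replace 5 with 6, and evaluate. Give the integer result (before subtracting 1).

4

[0] 4 ≡ 3 + 1 (base 3). Lift 4: 5. −1: 4.
[1] 4 ≡ 4 (base 4). Lift 5: 5. −1: 4.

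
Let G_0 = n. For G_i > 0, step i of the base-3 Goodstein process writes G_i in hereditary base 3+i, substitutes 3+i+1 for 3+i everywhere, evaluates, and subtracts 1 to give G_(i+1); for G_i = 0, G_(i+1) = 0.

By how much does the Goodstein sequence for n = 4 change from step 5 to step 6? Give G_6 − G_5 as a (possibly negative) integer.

step 0: 4 = 3 + 1; sub 4 for 3: 4 + 1; = 5; G_1 = 5−1 = 4
step 1: 4 = 4; sub 5 for 4: 5; = 5; G_2 = 5−1 = 4
step 2: 4 = 4; sub 6 for 5: 4; = 4; G_3 = 4−1 = 3
step 3: 3 = 3; sub 7 for 6: 3; = 3; G_4 = 3−1 = 2
step 4: 2 = 2; sub 8 for 7: 2; = 2; G_5 = 2−1 = 1
step 5: 1 = 1; sub 9 for 8: 1; = 1; G_6 = 1−1 = 0

-1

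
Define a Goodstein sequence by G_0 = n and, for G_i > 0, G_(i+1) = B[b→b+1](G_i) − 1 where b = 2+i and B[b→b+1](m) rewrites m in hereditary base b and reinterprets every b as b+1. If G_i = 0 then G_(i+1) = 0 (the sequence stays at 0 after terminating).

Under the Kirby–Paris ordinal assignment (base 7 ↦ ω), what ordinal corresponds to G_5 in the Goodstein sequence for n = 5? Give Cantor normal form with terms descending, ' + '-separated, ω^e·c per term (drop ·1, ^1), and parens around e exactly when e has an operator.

5 —HB2→ 2^2 + 1 —bump→ 3^3 + 1 = 28 —(−1)→ 27
27 —HB3→ 3^3 —bump→ 4^4 = 256 —(−1)→ 255
255 —HB4→ 3·4^3 + 3·4^2 + 3·4 + 3 —bump→ 3·5^3 + 3·5^2 + 3·5 + 3 = 468 —(−1)→ 467
467 —HB5→ 3·5^3 + 3·5^2 + 3·5 + 2 —bump→ 3·6^3 + 3·6^2 + 3·6 + 2 = 776 —(−1)→ 775
775 —HB6→ 3·6^3 + 3·6^2 + 3·6 + 1 —bump→ 3·7^3 + 3·7^2 + 3·7 + 1 = 1198 —(−1)→ 1197
1197 —HB7→ 3·7^3 + 3·7^2 + 3·7 —bump→ 3·8^3 + 3·8^2 + 3·8 = 1752 —(−1)→ 1751

ω^3·3 + ω^2·3 + ω·3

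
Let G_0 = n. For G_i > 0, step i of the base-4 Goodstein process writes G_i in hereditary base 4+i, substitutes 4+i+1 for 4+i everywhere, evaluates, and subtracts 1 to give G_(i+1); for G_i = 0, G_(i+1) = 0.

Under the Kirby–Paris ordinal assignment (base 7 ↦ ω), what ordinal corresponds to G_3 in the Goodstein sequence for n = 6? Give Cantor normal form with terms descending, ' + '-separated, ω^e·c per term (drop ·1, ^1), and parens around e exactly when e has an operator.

6 —HB4→ 4 + 2 —bump→ 5 + 2 = 7 —(−1)→ 6
6 —HB5→ 5 + 1 —bump→ 6 + 1 = 7 —(−1)→ 6
6 —HB6→ 6 —bump→ 7 = 7 —(−1)→ 6
6 —HB7→ 6 —bump→ 6 = 6 —(−1)→ 5

6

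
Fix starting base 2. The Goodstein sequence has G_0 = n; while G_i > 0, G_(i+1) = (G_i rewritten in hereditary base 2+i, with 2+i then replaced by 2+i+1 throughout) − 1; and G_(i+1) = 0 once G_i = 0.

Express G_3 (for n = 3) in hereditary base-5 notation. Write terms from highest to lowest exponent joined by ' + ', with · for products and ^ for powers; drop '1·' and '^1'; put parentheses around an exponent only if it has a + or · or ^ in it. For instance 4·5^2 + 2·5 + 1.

2

base 2: 3 = 2 + 1; at 3: 3 + 1 = 4; next = 3
base 3: 3 = 3; at 4: 4 = 4; next = 3
base 4: 3 = 3; at 5: 3 = 3; next = 2
base 5: 2 = 2; at 6: 2 = 2; next = 1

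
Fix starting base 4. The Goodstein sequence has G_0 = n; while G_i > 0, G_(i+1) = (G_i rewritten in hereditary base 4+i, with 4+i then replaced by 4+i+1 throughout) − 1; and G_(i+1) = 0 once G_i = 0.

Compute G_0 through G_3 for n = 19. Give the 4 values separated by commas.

G_0=19  [base 4] 4^2 + 3  →[4↦5]→  5^2 + 3 = 28  −1 ⇒ G_1=27
G_1=27  [base 5] 5^2 + 2  →[5↦6]→  6^2 + 2 = 38  −1 ⇒ G_2=37
G_2=37  [base 6] 6^2 + 1  →[6↦7]→  7^2 + 1 = 50  −1 ⇒ G_3=49

19, 27, 37, 49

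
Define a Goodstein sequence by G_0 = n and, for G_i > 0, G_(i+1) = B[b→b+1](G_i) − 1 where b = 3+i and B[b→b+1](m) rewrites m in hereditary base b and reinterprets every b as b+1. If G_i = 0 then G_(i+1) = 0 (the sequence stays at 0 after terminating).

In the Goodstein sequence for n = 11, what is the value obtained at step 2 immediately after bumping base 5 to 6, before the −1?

36

(0) 11|_3 = 3^2 + 2 ↦ 4^2 + 2|_4 = 18 ⇒ 17
(1) 17|_4 = 4^2 + 1 ↦ 5^2 + 1|_5 = 26 ⇒ 25
(2) 25|_5 = 5^2 ↦ 6^2|_6 = 36 ⇒ 35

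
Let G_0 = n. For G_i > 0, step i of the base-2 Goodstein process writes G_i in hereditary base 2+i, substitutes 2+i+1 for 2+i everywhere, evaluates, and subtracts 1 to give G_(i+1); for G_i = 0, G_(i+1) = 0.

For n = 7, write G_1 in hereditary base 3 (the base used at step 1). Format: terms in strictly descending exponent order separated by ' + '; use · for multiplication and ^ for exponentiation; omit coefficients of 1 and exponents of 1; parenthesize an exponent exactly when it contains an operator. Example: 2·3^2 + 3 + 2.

3^3 + 3

base 2: 7 = 2^2 + 2 + 1; at 3: 3^3 + 3 + 1 = 31; next = 30
base 3: 30 = 3^3 + 3; at 4: 4^4 + 4 = 260; next = 259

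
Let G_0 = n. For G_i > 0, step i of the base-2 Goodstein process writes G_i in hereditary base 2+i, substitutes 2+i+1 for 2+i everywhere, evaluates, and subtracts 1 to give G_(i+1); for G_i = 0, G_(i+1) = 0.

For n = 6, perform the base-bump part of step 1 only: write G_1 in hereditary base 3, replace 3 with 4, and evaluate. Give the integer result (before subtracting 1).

258

step 0: 6 = 2^2 + 2; sub 3 for 2: 3^3 + 3; = 30; G_1 = 30−1 = 29
step 1: 29 = 3^3 + 2; sub 4 for 3: 4^4 + 2; = 258; G_2 = 258−1 = 257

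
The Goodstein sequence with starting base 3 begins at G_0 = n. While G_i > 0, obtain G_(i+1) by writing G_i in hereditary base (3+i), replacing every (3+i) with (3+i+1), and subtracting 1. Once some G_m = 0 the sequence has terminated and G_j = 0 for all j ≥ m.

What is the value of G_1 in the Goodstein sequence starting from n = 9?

15

G_0=9  [base 3] 3^2  →[3↦4]→  4^2 = 16  −1 ⇒ G_1=15
G_1=15  [base 4] 3·4 + 3  →[4↦5]→  3·5 + 3 = 18  −1 ⇒ G_2=17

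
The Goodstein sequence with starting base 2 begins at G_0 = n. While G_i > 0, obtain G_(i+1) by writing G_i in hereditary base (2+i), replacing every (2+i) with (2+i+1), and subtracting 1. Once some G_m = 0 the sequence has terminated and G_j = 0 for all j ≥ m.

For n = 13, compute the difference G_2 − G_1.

G_0=13  [base 2] 2^(2 + 1) + 2^2 + 1  →[2↦3]→  3^(3 + 1) + 3^3 + 1 = 109  −1 ⇒ G_1=108
G_1=108  [base 3] 3^(3 + 1) + 3^3  →[3↦4]→  4^(4 + 1) + 4^4 = 1280  −1 ⇒ G_2=1279

1171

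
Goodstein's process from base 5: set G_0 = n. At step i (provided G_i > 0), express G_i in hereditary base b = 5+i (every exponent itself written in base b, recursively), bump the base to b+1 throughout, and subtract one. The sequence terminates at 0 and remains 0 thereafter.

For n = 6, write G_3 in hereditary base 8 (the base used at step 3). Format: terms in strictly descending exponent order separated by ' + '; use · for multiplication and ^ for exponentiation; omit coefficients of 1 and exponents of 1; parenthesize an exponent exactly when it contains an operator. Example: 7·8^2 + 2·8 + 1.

5

i=0: 6 = 5 + 1 (b=5); 5→6: 6 + 1 = 7; 7−1 = 6
i=1: 6 = 6 (b=6); 6→7: 7 = 7; 7−1 = 6
i=2: 6 = 6 (b=7); 7→8: 6 = 6; 6−1 = 5
i=3: 5 = 5 (b=8); 8→9: 5 = 5; 5−1 = 4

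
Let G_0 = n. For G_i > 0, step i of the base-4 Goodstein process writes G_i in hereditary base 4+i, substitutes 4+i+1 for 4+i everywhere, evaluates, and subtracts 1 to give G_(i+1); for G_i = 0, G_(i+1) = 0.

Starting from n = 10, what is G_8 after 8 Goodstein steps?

13

base 4: 10 = 2·4 + 2; at 5: 2·5 + 2 = 12; next = 11
base 5: 11 = 2·5 + 1; at 6: 2·6 + 1 = 13; next = 12
base 6: 12 = 2·6; at 7: 2·7 = 14; next = 13
base 7: 13 = 7 + 6; at 8: 8 + 6 = 14; next = 13
base 8: 13 = 8 + 5; at 9: 9 + 5 = 14; next = 13
base 9: 13 = 9 + 4; at 10: 10 + 4 = 14; next = 13
base 10: 13 = 10 + 3; at 11: 11 + 3 = 14; next = 13
base 11: 13 = 11 + 2; at 12: 12 + 2 = 14; next = 13
base 12: 13 = 12 + 1; at 13: 13 + 1 = 14; next = 13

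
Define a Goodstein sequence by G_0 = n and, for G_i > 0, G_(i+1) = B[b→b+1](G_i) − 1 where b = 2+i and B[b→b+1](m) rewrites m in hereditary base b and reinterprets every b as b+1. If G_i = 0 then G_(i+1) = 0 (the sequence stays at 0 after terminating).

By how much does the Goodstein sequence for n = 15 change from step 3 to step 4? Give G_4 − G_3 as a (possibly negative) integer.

307841

step 0: 15 = 2^(2 + 1) + 2^2 + 2 + 1; sub 3 for 2: 3^(3 + 1) + 3^3 + 3 + 1; = 112; G_1 = 112−1 = 111
step 1: 111 = 3^(3 + 1) + 3^3 + 3; sub 4 for 3: 4^(4 + 1) + 4^4 + 4; = 1284; G_2 = 1284−1 = 1283
step 2: 1283 = 4^(4 + 1) + 4^4 + 3; sub 5 for 4: 5^(5 + 1) + 5^5 + 3; = 18753; G_3 = 18753−1 = 18752
step 3: 18752 = 5^(5 + 1) + 5^5 + 2; sub 6 for 5: 6^(6 + 1) + 6^6 + 2; = 326594; G_4 = 326594−1 = 326593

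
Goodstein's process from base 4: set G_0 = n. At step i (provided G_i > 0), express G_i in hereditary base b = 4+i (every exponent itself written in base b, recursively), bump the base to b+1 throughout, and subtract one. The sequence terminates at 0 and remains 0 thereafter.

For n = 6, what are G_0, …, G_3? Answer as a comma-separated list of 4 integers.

i=0: 6 = 4 + 2 (b=4); 4→5: 5 + 2 = 7; 7−1 = 6
i=1: 6 = 5 + 1 (b=5); 5→6: 6 + 1 = 7; 7−1 = 6
i=2: 6 = 6 (b=6); 6→7: 7 = 7; 7−1 = 6

6, 6, 6, 6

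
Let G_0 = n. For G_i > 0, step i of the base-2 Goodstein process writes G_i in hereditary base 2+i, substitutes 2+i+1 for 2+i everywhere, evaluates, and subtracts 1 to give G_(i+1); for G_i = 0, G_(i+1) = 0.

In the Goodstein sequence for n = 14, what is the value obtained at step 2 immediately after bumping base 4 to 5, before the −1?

18751

G_0=14  [base 2] 2^(2 + 1) + 2^2 + 2  →[2↦3]→  3^(3 + 1) + 3^3 + 3 = 111  −1 ⇒ G_1=110
G_1=110  [base 3] 3^(3 + 1) + 3^3 + 2  →[3↦4]→  4^(4 + 1) + 4^4 + 2 = 1282  −1 ⇒ G_2=1281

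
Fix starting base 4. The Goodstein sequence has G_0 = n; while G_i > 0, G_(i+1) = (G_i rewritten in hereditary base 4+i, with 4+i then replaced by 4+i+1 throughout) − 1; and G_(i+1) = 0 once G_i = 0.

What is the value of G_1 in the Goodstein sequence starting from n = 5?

[0] 5 ≡ 4 + 1 (base 4). Lift 5: 6. −1: 5.
[1] 5 ≡ 5 (base 5). Lift 6: 6. −1: 5.

5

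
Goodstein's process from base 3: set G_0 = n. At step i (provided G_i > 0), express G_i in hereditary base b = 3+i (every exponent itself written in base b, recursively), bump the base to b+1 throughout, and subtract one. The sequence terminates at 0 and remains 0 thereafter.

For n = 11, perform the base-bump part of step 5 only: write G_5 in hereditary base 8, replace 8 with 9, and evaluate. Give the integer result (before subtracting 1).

(0) 11|_3 = 3^2 + 2 ↦ 4^2 + 2|_4 = 18 ⇒ 17
(1) 17|_4 = 4^2 + 1 ↦ 5^2 + 1|_5 = 26 ⇒ 25
(2) 25|_5 = 5^2 ↦ 6^2|_6 = 36 ⇒ 35
(3) 35|_6 = 5·6 + 5 ↦ 5·7 + 5|_7 = 40 ⇒ 39
(4) 39|_7 = 5·7 + 4 ↦ 5·8 + 4|_8 = 44 ⇒ 43
(5) 43|_8 = 5·8 + 3 ↦ 5·9 + 3|_9 = 48 ⇒ 47

48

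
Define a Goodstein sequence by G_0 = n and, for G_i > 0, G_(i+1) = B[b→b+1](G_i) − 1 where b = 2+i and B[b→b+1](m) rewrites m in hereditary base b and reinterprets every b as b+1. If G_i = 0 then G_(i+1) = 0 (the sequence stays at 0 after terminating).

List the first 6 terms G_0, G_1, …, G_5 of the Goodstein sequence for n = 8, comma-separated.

8, 80, 553, 6310, 93395, 1647195

step 0: 8 = 2^(2 + 1); sub 3 for 2: 3^(3 + 1); = 81; G_1 = 81−1 = 80
step 1: 80 = 2·3^3 + 2·3^2 + 2·3 + 2; sub 4 for 3: 2·4^4 + 2·4^2 + 2·4 + 2; = 554; G_2 = 554−1 = 553
step 2: 553 = 2·4^4 + 2·4^2 + 2·4 + 1; sub 5 for 4: 2·5^5 + 2·5^2 + 2·5 + 1; = 6311; G_3 = 6311−1 = 6310
step 3: 6310 = 2·5^5 + 2·5^2 + 2·5; sub 6 for 5: 2·6^6 + 2·6^2 + 2·6; = 93396; G_4 = 93396−1 = 93395
step 4: 93395 = 2·6^6 + 2·6^2 + 6 + 5; sub 7 for 6: 2·7^7 + 2·7^2 + 7 + 5; = 1647196; G_5 = 1647196−1 = 1647195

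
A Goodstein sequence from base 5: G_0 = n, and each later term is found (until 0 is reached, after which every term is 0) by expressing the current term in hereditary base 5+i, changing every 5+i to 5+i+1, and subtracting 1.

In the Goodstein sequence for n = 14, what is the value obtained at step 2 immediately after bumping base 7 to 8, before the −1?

18

G_0=14  [base 5] 2·5 + 4  →[5↦6]→  2·6 + 4 = 16  −1 ⇒ G_1=15
G_1=15  [base 6] 2·6 + 3  →[6↦7]→  2·7 + 3 = 17  −1 ⇒ G_2=16
G_2=16  [base 7] 2·7 + 2  →[7↦8]→  2·8 + 2 = 18  −1 ⇒ G_3=17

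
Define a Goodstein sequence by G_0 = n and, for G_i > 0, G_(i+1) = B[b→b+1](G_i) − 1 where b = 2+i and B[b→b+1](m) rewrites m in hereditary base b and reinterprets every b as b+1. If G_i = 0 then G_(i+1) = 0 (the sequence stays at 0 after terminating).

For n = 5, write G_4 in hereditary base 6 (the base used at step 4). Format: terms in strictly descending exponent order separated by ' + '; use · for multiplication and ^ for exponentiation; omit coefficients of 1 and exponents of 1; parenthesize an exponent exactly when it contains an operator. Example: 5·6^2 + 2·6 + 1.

G_0=5  [base 2] 2^2 + 1  →[2↦3]→  3^3 + 1 = 28  −1 ⇒ G_1=27
G_1=27  [base 3] 3^3  →[3↦4]→  4^4 = 256  −1 ⇒ G_2=255
G_2=255  [base 4] 3·4^3 + 3·4^2 + 3·4 + 3  →[4↦5]→  3·5^3 + 3·5^2 + 3·5 + 3 = 468  −1 ⇒ G_3=467
G_3=467  [base 5] 3·5^3 + 3·5^2 + 3·5 + 2  →[5↦6]→  3·6^3 + 3·6^2 + 3·6 + 2 = 776  −1 ⇒ G_4=775
G_4=775  [base 6] 3·6^3 + 3·6^2 + 3·6 + 1  →[6↦7]→  3·7^3 + 3·7^2 + 3·7 + 1 = 1198  −1 ⇒ G_5=1197

3·6^3 + 3·6^2 + 3·6 + 1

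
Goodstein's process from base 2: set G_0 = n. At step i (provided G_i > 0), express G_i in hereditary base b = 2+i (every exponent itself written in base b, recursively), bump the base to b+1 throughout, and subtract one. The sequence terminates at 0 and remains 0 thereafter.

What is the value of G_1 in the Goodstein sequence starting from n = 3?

3

base 2: 3 = 2 + 1; at 3: 3 + 1 = 4; next = 3
base 3: 3 = 3; at 4: 4 = 4; next = 3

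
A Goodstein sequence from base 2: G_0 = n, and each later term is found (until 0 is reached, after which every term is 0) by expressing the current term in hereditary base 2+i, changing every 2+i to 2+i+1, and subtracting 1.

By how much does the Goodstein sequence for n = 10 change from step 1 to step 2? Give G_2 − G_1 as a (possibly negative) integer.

942

10 —HB2→ 2^(2 + 1) + 2 —bump→ 3^(3 + 1) + 3 = 84 —(−1)→ 83
83 —HB3→ 3^(3 + 1) + 2 —bump→ 4^(4 + 1) + 2 = 1026 —(−1)→ 1025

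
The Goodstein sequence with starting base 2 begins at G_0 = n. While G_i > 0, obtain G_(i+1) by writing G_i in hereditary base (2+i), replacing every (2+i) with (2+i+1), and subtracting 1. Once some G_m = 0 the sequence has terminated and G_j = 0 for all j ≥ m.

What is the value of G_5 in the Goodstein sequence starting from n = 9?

2471826

9 —HB2→ 2^(2 + 1) + 1 —bump→ 3^(3 + 1) + 1 = 82 —(−1)→ 81
81 —HB3→ 3^(3 + 1) —bump→ 4^(4 + 1) = 1024 —(−1)→ 1023
1023 —HB4→ 3·4^4 + 3·4^3 + 3·4^2 + 3·4 + 3 —bump→ 3·5^5 + 3·5^3 + 3·5^2 + 3·5 + 3 = 9843 —(−1)→ 9842
9842 —HB5→ 3·5^5 + 3·5^3 + 3·5^2 + 3·5 + 2 —bump→ 3·6^6 + 3·6^3 + 3·6^2 + 3·6 + 2 = 140744 —(−1)→ 140743
140743 —HB6→ 3·6^6 + 3·6^3 + 3·6^2 + 3·6 + 1 —bump→ 3·7^7 + 3·7^3 + 3·7^2 + 3·7 + 1 = 2471827 —(−1)→ 2471826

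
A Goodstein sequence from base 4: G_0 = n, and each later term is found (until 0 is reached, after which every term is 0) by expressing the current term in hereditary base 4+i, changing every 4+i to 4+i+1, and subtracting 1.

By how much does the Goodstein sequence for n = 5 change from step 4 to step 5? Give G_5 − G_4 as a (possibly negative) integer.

5 —HB4→ 4 + 1 —bump→ 5 + 1 = 6 —(−1)→ 5
5 —HB5→ 5 —bump→ 6 = 6 —(−1)→ 5
5 —HB6→ 5 —bump→ 5 = 5 —(−1)→ 4
4 —HB7→ 4 —bump→ 4 = 4 —(−1)→ 3
3 —HB8→ 3 —bump→ 3 = 3 —(−1)→ 2

-1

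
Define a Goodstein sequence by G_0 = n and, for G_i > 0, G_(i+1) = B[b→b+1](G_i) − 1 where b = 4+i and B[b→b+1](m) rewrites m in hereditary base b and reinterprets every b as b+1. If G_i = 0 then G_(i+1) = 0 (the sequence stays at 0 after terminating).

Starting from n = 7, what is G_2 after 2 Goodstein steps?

7 —HB4→ 4 + 3 —bump→ 5 + 3 = 8 —(−1)→ 7
7 —HB5→ 5 + 2 —bump→ 6 + 2 = 8 —(−1)→ 7
7 —HB6→ 6 + 1 —bump→ 7 + 1 = 8 —(−1)→ 7

7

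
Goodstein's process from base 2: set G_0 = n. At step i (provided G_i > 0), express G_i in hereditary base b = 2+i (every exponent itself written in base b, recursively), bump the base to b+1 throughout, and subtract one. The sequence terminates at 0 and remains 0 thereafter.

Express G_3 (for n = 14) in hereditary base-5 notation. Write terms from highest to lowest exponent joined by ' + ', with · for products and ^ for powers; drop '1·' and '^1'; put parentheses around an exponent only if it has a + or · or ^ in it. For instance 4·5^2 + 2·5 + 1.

5^(5 + 1) + 5^5

G_0 = 14. HB_2(14) = 2^(2 + 1) + 2^2 + 2. Bump = 111. G_1 = 110.
G_1 = 110. HB_3(110) = 3^(3 + 1) + 3^3 + 2. Bump = 1282. G_2 = 1281.
G_2 = 1281. HB_4(1281) = 4^(4 + 1) + 4^4 + 1. Bump = 18751. G_3 = 18750.
G_3 = 18750. HB_5(18750) = 5^(5 + 1) + 5^5. Bump = 326592. G_4 = 326591.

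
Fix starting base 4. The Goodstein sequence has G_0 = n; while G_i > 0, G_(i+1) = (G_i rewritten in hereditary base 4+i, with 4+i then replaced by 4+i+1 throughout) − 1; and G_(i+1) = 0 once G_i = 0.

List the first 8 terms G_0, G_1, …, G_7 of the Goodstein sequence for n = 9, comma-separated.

step 0: 9 = 2·4 + 1; sub 5 for 4: 2·5 + 1; = 11; G_1 = 11−1 = 10
step 1: 10 = 2·5; sub 6 for 5: 2·6; = 12; G_2 = 12−1 = 11
step 2: 11 = 6 + 5; sub 7 for 6: 7 + 5; = 12; G_3 = 12−1 = 11
step 3: 11 = 7 + 4; sub 8 for 7: 8 + 4; = 12; G_4 = 12−1 = 11
step 4: 11 = 8 + 3; sub 9 for 8: 9 + 3; = 12; G_5 = 12−1 = 11
step 5: 11 = 9 + 2; sub 10 for 9: 10 + 2; = 12; G_6 = 12−1 = 11
step 6: 11 = 10 + 1; sub 11 for 10: 11 + 1; = 12; G_7 = 12−1 = 11

9, 10, 11, 11, 11, 11, 11, 11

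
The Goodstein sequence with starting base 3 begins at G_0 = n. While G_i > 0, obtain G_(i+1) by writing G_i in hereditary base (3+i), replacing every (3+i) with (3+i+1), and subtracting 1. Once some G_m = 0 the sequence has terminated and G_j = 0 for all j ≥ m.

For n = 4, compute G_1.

G_0 = 4. HB_3(4) = 3 + 1. Bump = 5. G_1 = 4.
G_1 = 4. HB_4(4) = 4. Bump = 5. G_2 = 4.

4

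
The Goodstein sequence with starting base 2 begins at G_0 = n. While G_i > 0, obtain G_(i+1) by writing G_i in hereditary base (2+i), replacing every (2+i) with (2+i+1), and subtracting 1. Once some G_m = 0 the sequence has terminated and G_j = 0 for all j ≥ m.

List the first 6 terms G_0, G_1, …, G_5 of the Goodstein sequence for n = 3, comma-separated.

(0) 3|_2 = 2 + 1 ↦ 3 + 1|_3 = 4 ⇒ 3
(1) 3|_3 = 3 ↦ 4|_4 = 4 ⇒ 3
(2) 3|_4 = 3 ↦ 3|_5 = 3 ⇒ 2
(3) 2|_5 = 2 ↦ 2|_6 = 2 ⇒ 1
(4) 1|_6 = 1 ↦ 1|_7 = 1 ⇒ 0

3, 3, 3, 2, 1, 0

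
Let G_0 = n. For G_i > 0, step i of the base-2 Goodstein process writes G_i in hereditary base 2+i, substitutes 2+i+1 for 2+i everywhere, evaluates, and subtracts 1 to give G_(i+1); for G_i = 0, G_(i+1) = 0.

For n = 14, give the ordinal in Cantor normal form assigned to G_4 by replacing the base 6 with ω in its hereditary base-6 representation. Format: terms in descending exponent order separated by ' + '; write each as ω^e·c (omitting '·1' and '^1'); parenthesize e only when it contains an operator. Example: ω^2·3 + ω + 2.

i=0: 14 = 2^(2 + 1) + 2^2 + 2 (b=2); 2→3: 3^(3 + 1) + 3^3 + 3 = 111; 111−1 = 110
i=1: 110 = 3^(3 + 1) + 3^3 + 2 (b=3); 3→4: 4^(4 + 1) + 4^4 + 2 = 1282; 1282−1 = 1281
i=2: 1281 = 4^(4 + 1) + 4^4 + 1 (b=4); 4→5: 5^(5 + 1) + 5^5 + 1 = 18751; 18751−1 = 18750
i=3: 18750 = 5^(5 + 1) + 5^5 (b=5); 5→6: 6^(6 + 1) + 6^6 = 326592; 326592−1 = 326591

ω^(ω + 1) + ω^5·5 + ω^4·5 + ω^3·5 + ω^2·5 + ω·5 + 5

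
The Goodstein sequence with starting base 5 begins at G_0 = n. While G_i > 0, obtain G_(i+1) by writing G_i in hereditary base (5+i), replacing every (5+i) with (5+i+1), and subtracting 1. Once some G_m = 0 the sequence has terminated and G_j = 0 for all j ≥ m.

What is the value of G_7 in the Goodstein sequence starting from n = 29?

G_0=29  [base 5] 5^2 + 4  →[5↦6]→  6^2 + 4 = 40  −1 ⇒ G_1=39
G_1=39  [base 6] 6^2 + 3  →[6↦7]→  7^2 + 3 = 52  −1 ⇒ G_2=51
G_2=51  [base 7] 7^2 + 2  →[7↦8]→  8^2 + 2 = 66  −1 ⇒ G_3=65
G_3=65  [base 8] 8^2 + 1  →[8↦9]→  9^2 + 1 = 82  −1 ⇒ G_4=81
G_4=81  [base 9] 9^2  →[9↦10]→  10^2 = 100  −1 ⇒ G_5=99
G_5=99  [base 10] 9·10 + 9  →[10↦11]→  9·11 + 9 = 108  −1 ⇒ G_6=107
G_6=107  [base 11] 9·11 + 8  →[11↦12]→  9·12 + 8 = 116  −1 ⇒ G_7=115
G_7=115  [base 12] 9·12 + 7  →[12↦13]→  9·13 + 7 = 124  −1 ⇒ G_8=123

115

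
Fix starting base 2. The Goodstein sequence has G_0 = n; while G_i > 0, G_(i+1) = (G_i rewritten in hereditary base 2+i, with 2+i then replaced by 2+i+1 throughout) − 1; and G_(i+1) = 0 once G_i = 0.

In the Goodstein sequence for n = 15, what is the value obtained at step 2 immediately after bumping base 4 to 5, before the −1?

(0) 15|_2 = 2^(2 + 1) + 2^2 + 2 + 1 ↦ 3^(3 + 1) + 3^3 + 3 + 1|_3 = 112 ⇒ 111
(1) 111|_3 = 3^(3 + 1) + 3^3 + 3 ↦ 4^(4 + 1) + 4^4 + 4|_4 = 1284 ⇒ 1283
(2) 1283|_4 = 4^(4 + 1) + 4^4 + 3 ↦ 5^(5 + 1) + 5^5 + 3|_5 = 18753 ⇒ 18752

18753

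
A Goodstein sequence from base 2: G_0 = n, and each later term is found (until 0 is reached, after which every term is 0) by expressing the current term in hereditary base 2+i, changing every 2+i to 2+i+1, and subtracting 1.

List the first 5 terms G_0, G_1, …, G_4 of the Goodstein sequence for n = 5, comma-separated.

step 0: 5 = 2^2 + 1; sub 3 for 2: 3^3 + 1; = 28; G_1 = 28−1 = 27
step 1: 27 = 3^3; sub 4 for 3: 4^4; = 256; G_2 = 256−1 = 255
step 2: 255 = 3·4^3 + 3·4^2 + 3·4 + 3; sub 5 for 4: 3·5^3 + 3·5^2 + 3·5 + 3; = 468; G_3 = 468−1 = 467
step 3: 467 = 3·5^3 + 3·5^2 + 3·5 + 2; sub 6 for 5: 3·6^3 + 3·6^2 + 3·6 + 2; = 776; G_4 = 776−1 = 775

5, 27, 255, 467, 775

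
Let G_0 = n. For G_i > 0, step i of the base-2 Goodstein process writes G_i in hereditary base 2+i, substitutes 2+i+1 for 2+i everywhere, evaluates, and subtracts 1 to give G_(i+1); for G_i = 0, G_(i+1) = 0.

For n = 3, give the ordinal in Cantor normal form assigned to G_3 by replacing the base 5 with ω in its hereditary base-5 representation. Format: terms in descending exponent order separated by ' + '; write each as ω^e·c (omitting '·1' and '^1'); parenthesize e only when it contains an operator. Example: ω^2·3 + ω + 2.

2

G_0 = 3. HB_2(3) = 2 + 1. Bump = 4. G_1 = 3.
G_1 = 3. HB_3(3) = 3. Bump = 4. G_2 = 3.
G_2 = 3. HB_4(3) = 3. Bump = 3. G_3 = 2.
G_3 = 2. HB_5(2) = 2. Bump = 2. G_4 = 1.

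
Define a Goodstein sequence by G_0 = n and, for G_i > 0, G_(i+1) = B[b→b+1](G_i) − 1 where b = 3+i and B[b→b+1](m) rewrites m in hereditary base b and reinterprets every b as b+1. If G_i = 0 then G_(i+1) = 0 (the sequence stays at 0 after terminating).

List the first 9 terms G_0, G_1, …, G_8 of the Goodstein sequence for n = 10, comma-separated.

10, 16, 24, 27, 30, 33, 36, 39, 41

G_0=10  [base 3] 3^2 + 1  →[3↦4]→  4^2 + 1 = 17  −1 ⇒ G_1=16
G_1=16  [base 4] 4^2  →[4↦5]→  5^2 = 25  −1 ⇒ G_2=24
G_2=24  [base 5] 4·5 + 4  →[5↦6]→  4·6 + 4 = 28  −1 ⇒ G_3=27
G_3=27  [base 6] 4·6 + 3  →[6↦7]→  4·7 + 3 = 31  −1 ⇒ G_4=30
G_4=30  [base 7] 4·7 + 2  →[7↦8]→  4·8 + 2 = 34  −1 ⇒ G_5=33
G_5=33  [base 8] 4·8 + 1  →[8↦9]→  4·9 + 1 = 37  −1 ⇒ G_6=36
G_6=36  [base 9] 4·9  →[9↦10]→  4·10 = 40  −1 ⇒ G_7=39
G_7=39  [base 10] 3·10 + 9  →[10↦11]→  3·11 + 9 = 42  −1 ⇒ G_8=41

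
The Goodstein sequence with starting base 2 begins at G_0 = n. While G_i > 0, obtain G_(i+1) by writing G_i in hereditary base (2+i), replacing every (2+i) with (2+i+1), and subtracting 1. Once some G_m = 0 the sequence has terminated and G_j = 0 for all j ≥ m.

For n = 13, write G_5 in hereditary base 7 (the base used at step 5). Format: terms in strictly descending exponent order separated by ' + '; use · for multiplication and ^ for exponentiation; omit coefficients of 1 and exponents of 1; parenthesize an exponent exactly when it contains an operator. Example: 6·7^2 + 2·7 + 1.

7^(7 + 1) + 3·7^3 + 3·7^2 + 3·7

G_0 = 13. HB_2(13) = 2^(2 + 1) + 2^2 + 1. Bump = 109. G_1 = 108.
G_1 = 108. HB_3(108) = 3^(3 + 1) + 3^3. Bump = 1280. G_2 = 1279.
G_2 = 1279. HB_4(1279) = 4^(4 + 1) + 3·4^3 + 3·4^2 + 3·4 + 3. Bump = 16093. G_3 = 16092.
G_3 = 16092. HB_5(16092) = 5^(5 + 1) + 3·5^3 + 3·5^2 + 3·5 + 2. Bump = 280712. G_4 = 280711.
G_4 = 280711. HB_6(280711) = 6^(6 + 1) + 3·6^3 + 3·6^2 + 3·6 + 1. Bump = 5765999. G_5 = 5765998.
G_5 = 5765998. HB_7(5765998) = 7^(7 + 1) + 3·7^3 + 3·7^2 + 3·7. Bump = 134219480. G_6 = 134219479.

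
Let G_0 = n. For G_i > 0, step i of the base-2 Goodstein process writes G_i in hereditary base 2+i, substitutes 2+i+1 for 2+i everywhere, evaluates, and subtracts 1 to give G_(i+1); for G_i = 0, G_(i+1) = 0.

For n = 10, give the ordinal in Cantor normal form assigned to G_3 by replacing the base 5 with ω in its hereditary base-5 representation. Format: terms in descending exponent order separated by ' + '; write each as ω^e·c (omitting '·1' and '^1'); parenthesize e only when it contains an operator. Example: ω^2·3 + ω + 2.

ω^(ω + 1)

10 —HB2→ 2^(2 + 1) + 2 —bump→ 3^(3 + 1) + 3 = 84 —(−1)→ 83
83 —HB3→ 3^(3 + 1) + 2 —bump→ 4^(4 + 1) + 2 = 1026 —(−1)→ 1025
1025 —HB4→ 4^(4 + 1) + 1 —bump→ 5^(5 + 1) + 1 = 15626 —(−1)→ 15625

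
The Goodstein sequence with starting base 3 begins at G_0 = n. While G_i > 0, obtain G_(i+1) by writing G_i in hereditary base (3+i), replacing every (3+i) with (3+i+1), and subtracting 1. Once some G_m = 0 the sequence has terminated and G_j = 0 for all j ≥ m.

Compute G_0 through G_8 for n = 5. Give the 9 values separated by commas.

base 3: 5 = 3 + 2; at 4: 4 + 2 = 6; next = 5
base 4: 5 = 4 + 1; at 5: 5 + 1 = 6; next = 5
base 5: 5 = 5; at 6: 6 = 6; next = 5
base 6: 5 = 5; at 7: 5 = 5; next = 4
base 7: 4 = 4; at 8: 4 = 4; next = 3
base 8: 3 = 3; at 9: 3 = 3; next = 2
base 9: 2 = 2; at 10: 2 = 2; next = 1
base 10: 1 = 1; at 11: 1 = 1; next = 0

5, 5, 5, 5, 4, 3, 2, 1, 0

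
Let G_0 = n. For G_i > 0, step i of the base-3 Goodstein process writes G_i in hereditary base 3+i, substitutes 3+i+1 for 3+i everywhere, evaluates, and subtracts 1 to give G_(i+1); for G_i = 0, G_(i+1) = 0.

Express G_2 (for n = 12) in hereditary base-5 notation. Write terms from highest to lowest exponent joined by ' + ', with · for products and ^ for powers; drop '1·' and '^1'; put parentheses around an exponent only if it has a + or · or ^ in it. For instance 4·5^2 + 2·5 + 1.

5^2 + 2

[0] 12 ≡ 3^2 + 3 (base 3). Lift 4: 20. −1: 19.
[1] 19 ≡ 4^2 + 3 (base 4). Lift 5: 28. −1: 27.
[2] 27 ≡ 5^2 + 2 (base 5). Lift 6: 38. −1: 37.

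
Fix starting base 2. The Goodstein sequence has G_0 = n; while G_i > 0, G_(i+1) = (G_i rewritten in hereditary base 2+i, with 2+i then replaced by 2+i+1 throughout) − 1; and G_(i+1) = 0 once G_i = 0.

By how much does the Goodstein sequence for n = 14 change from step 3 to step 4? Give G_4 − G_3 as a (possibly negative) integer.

307841

step 0: 14 = 2^(2 + 1) + 2^2 + 2; sub 3 for 2: 3^(3 + 1) + 3^3 + 3; = 111; G_1 = 111−1 = 110
step 1: 110 = 3^(3 + 1) + 3^3 + 2; sub 4 for 3: 4^(4 + 1) + 4^4 + 2; = 1282; G_2 = 1282−1 = 1281
step 2: 1281 = 4^(4 + 1) + 4^4 + 1; sub 5 for 4: 5^(5 + 1) + 5^5 + 1; = 18751; G_3 = 18751−1 = 18750
step 3: 18750 = 5^(5 + 1) + 5^5; sub 6 for 5: 6^(6 + 1) + 6^6; = 326592; G_4 = 326592−1 = 326591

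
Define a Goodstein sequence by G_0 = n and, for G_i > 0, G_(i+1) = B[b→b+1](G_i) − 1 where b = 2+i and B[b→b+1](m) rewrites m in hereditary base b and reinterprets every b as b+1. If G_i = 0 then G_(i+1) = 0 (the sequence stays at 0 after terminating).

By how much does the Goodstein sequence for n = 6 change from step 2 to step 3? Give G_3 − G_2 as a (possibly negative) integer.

G_0 = 6. HB_2(6) = 2^2 + 2. Bump = 30. G_1 = 29.
G_1 = 29. HB_3(29) = 3^3 + 2. Bump = 258. G_2 = 257.
G_2 = 257. HB_4(257) = 4^4 + 1. Bump = 3126. G_3 = 3125.

2868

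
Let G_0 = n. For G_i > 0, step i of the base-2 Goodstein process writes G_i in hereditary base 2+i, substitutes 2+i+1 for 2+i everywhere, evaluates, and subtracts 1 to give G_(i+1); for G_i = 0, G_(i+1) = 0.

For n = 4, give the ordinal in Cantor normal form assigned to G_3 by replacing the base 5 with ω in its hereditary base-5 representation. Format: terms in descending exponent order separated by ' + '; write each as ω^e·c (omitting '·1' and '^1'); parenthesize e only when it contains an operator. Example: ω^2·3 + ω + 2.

ω^2·2 + ω·2

G_0=4  [base 2] 2^2  →[2↦3]→  3^3 = 27  −1 ⇒ G_1=26
G_1=26  [base 3] 2·3^2 + 2·3 + 2  →[3↦4]→  2·4^2 + 2·4 + 2 = 42  −1 ⇒ G_2=41
G_2=41  [base 4] 2·4^2 + 2·4 + 1  →[4↦5]→  2·5^2 + 2·5 + 1 = 61  −1 ⇒ G_3=60
G_3=60  [base 5] 2·5^2 + 2·5  →[5↦6]→  2·6^2 + 2·6 = 84  −1 ⇒ G_4=83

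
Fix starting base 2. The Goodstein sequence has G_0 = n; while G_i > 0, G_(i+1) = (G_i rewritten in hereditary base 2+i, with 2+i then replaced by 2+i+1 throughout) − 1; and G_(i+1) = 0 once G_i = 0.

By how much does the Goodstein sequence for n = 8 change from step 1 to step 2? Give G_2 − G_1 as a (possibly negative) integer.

8 —HB2→ 2^(2 + 1) —bump→ 3^(3 + 1) = 81 —(−1)→ 80
80 —HB3→ 2·3^3 + 2·3^2 + 2·3 + 2 —bump→ 2·4^4 + 2·4^2 + 2·4 + 2 = 554 —(−1)→ 553

473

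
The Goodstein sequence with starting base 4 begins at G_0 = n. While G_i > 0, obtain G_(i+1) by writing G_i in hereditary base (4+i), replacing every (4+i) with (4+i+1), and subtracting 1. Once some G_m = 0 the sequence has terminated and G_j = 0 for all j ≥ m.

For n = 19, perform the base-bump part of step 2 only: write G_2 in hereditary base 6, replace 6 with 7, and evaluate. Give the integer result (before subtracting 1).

19 —HB4→ 4^2 + 3 —bump→ 5^2 + 3 = 28 —(−1)→ 27
27 —HB5→ 5^2 + 2 —bump→ 6^2 + 2 = 38 —(−1)→ 37

50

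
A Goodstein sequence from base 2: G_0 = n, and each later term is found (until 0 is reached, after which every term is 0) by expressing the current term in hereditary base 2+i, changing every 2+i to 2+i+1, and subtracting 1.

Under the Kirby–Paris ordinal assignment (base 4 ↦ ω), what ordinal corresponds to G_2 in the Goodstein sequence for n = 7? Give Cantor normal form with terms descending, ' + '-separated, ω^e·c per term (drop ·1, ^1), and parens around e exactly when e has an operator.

ω^ω + 3

base 2: 7 = 2^2 + 2 + 1; at 3: 3^3 + 3 + 1 = 31; next = 30
base 3: 30 = 3^3 + 3; at 4: 4^4 + 4 = 260; next = 259
base 4: 259 = 4^4 + 3; at 5: 5^5 + 3 = 3128; next = 3127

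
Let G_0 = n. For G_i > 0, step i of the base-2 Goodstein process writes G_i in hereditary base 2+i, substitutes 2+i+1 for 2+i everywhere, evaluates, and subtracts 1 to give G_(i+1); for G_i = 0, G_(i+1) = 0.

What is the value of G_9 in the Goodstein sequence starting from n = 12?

i=0: 12 = 2^(2 + 1) + 2^2 (b=2); 2→3: 3^(3 + 1) + 3^3 = 108; 108−1 = 107
i=1: 107 = 3^(3 + 1) + 2·3^2 + 2·3 + 2 (b=3); 3→4: 4^(4 + 1) + 2·4^2 + 2·4 + 2 = 1066; 1066−1 = 1065
i=2: 1065 = 4^(4 + 1) + 2·4^2 + 2·4 + 1 (b=4); 4→5: 5^(5 + 1) + 2·5^2 + 2·5 + 1 = 15686; 15686−1 = 15685
i=3: 15685 = 5^(5 + 1) + 2·5^2 + 2·5 (b=5); 5→6: 6^(6 + 1) + 2·6^2 + 2·6 = 280020; 280020−1 = 280019
i=4: 280019 = 6^(6 + 1) + 2·6^2 + 6 + 5 (b=6); 6→7: 7^(7 + 1) + 2·7^2 + 7 + 5 = 5764911; 5764911−1 = 5764910
i=5: 5764910 = 7^(7 + 1) + 2·7^2 + 7 + 4 (b=7); 7→8: 8^(8 + 1) + 2·8^2 + 8 + 4 = 134217868; 134217868−1 = 134217867
i=6: 134217867 = 8^(8 + 1) + 2·8^2 + 8 + 3 (b=8); 8→9: 9^(9 + 1) + 2·9^2 + 9 + 3 = 3486784575; 3486784575−1 = 3486784574
i=7: 3486784574 = 9^(9 + 1) + 2·9^2 + 9 + 2 (b=9); 9→10: 10^(10 + 1) + 2·10^2 + 10 + 2 = 100000000212; 100000000212−1 = 100000000211
i=8: 100000000211 = 10^(10 + 1) + 2·10^2 + 10 + 1 (b=10); 10→11: 11^(11 + 1) + 2·11^2 + 11 + 1 = 3138428376975; 3138428376975−1 = 3138428376974

3138428376974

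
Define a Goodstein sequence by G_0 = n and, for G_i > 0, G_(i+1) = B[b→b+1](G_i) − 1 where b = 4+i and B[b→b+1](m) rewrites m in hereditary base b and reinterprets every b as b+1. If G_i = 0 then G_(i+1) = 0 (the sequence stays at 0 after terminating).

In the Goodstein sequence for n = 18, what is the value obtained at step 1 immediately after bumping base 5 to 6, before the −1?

(0) 18|_4 = 4^2 + 2 ↦ 5^2 + 2|_5 = 27 ⇒ 26
(1) 26|_5 = 5^2 + 1 ↦ 6^2 + 1|_6 = 37 ⇒ 36

37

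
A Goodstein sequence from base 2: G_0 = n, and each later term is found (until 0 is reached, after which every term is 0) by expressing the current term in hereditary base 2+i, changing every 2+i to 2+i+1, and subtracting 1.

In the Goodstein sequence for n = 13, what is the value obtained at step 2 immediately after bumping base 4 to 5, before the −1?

16093

step 0: 13 = 2^(2 + 1) + 2^2 + 1; sub 3 for 2: 3^(3 + 1) + 3^3 + 1; = 109; G_1 = 109−1 = 108
step 1: 108 = 3^(3 + 1) + 3^3; sub 4 for 3: 4^(4 + 1) + 4^4; = 1280; G_2 = 1280−1 = 1279
step 2: 1279 = 4^(4 + 1) + 3·4^3 + 3·4^2 + 3·4 + 3; sub 5 for 4: 5^(5 + 1) + 3·5^3 + 3·5^2 + 3·5 + 3; = 16093; G_3 = 16093−1 = 16092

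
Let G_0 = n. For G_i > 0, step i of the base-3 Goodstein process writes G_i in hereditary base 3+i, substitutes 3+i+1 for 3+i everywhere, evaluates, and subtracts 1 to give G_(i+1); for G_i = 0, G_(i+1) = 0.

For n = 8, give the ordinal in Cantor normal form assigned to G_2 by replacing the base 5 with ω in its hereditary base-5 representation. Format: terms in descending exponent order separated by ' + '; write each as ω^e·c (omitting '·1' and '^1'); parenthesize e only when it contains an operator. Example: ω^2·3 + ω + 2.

ω·2

G_0=8  [base 3] 2·3 + 2  →[3↦4]→  2·4 + 2 = 10  −1 ⇒ G_1=9
G_1=9  [base 4] 2·4 + 1  →[4↦5]→  2·5 + 1 = 11  −1 ⇒ G_2=10
G_2=10  [base 5] 2·5  →[5↦6]→  2·6 = 12  −1 ⇒ G_3=11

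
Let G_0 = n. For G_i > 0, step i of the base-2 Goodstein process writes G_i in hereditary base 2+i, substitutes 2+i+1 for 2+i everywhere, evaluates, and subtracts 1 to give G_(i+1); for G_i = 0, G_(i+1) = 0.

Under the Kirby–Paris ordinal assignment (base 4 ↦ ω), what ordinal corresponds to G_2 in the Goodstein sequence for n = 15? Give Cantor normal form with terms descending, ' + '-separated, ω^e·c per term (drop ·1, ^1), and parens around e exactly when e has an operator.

base 2: 15 = 2^(2 + 1) + 2^2 + 2 + 1; at 3: 3^(3 + 1) + 3^3 + 3 + 1 = 112; next = 111
base 3: 111 = 3^(3 + 1) + 3^3 + 3; at 4: 4^(4 + 1) + 4^4 + 4 = 1284; next = 1283

ω^(ω + 1) + ω^ω + 3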